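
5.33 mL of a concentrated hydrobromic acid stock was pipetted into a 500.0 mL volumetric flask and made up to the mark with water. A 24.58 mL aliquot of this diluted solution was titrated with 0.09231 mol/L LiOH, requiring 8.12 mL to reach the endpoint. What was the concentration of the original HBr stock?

2.86 M

n(LiOH) = 0.09231 x 0.008120 = 0.0007496 mol.
n(HBr) in the aliquot = 0.0007496 mol.
[diluted HBr] = 0.0007496 / 0.02458 = 0.03049 M.
Dilution factor = 500.0/5.330 = 93.81, so [stock] = 0.03049 x 93.81 = 2.86 M.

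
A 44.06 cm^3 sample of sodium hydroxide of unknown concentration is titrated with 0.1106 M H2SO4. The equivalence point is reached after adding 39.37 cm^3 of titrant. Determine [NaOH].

n(H2SO4) delivered = 0.1106 x 0.03937 = 0.004354 mol.
The reaction is 2 NaOH + 1 H2SO4, so n(NaOH) = 0.004354 x 2/1 = 0.008709 mol.
[NaOH] = 0.008709 mol / 0.04406 L = 0.198 M.

0.198 M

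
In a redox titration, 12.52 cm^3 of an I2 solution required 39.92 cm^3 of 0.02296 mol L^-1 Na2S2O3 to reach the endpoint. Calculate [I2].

n(Na2S2O3) = 0.02296 x 0.03992 = 0.0009166 mol.
From the balanced equation, 2 mol Na2S2O3 reacts with 1 mol I2, so n(I2) = 0.0009166 x 1/2 = 0.0004583 mol.
[I2] = 0.0004583 / 0.01252 L = 0.0366 M.

0.0366 M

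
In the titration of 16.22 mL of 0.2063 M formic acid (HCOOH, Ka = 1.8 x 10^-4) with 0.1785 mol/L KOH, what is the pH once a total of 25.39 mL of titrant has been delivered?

n(acid) = 0.2063 x 0.01622 = 0.003346 mol; n(KOH) added = 0.1785 x 0.02539 = 0.004532 mol.
Base is in excess by 0.004532 - 0.003346 = 0.001186 mol in a total volume of 0.04161 L.
[OH^-] = 0.001186/0.04161 = 0.02850 M, so pOH = 1.55 and pH = 14.00 - 1.55 = 12.45.

12.45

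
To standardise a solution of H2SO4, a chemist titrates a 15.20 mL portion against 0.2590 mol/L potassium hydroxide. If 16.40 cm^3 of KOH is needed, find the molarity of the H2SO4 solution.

n(KOH) delivered = 0.2590 x 0.01640 = 0.004248 mol.
The reaction is 1 H2SO4 + 2 KOH, so n(H2SO4) = 0.004248 x 1/2 = 0.002124 mol.
[H2SO4] = 0.002124 mol / 0.01520 L = 0.140 M.

0.140 M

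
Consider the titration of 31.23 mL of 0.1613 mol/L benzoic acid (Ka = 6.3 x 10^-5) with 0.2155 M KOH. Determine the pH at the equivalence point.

n(C6H5COOH) = 0.1613 x 0.03123 = 0.005037 mol; V(KOH) at equivalence = 0.005037/0.2155 = 0.02338 L.
At equivalence all the acid is converted to C6H5COO-; total volume = 0.03123 + 0.02338 = 0.05461 L, so [C6H5COO-] = 0.005037/0.05461 = 0.09225 M.
Kb = Kw/Ka = 1.0e-14 / 6.3 x 10^-5 = 1.59e-10.
[OH^-] = sqrt(Kb x [C6H5COO-]) = sqrt(1.59e-10 x 0.09225) = 3.83e-6 M.
pOH = 5.42, so pH = 14.00 - 5.42 = 8.58.

8.58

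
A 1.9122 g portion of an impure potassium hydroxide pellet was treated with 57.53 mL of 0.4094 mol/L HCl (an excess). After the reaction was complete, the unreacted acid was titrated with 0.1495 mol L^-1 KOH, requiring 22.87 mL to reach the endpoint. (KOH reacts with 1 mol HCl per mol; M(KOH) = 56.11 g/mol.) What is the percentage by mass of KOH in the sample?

Total n(HCl) added = 0.4094 x 0.05753 = 0.02355 mol.
n(KOH) used = 0.1495 x 0.02287 = 0.003419 mol, which equals the excess n(HCl).
So n(HCl) consumed by the sample = 0.02355 - 0.003419 = 0.02013 mol.
n(KOH) = 0.02013 / 1 = 0.02013 mol.
mass KOH = 0.02013 x 56.11 = 1.130 g, so %KOH = 1.130/1.9122 x 100 = 59.1%.

59.1%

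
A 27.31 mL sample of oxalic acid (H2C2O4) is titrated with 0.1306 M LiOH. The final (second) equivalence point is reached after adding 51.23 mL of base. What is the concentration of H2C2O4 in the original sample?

0.122 M

n(LiOH) = 0.1306 x 0.05123 = 0.006691 mol.
At the final (second) equivalence point, 2 mol OH^- react per mol H2C2O4, so n(H2C2O4) = 0.006691 / 2 = 0.003345 mol.
[H2C2O4] = 0.003345 / 0.02731 L = 0.122 M.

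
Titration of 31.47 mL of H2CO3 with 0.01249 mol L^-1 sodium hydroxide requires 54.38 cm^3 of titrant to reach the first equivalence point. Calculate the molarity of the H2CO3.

0.0216 M

n(NaOH) = 0.01249 x 0.05438 = 0.0006792 mol.
At the first equivalence point, 1 mol OH^- react per mol H2CO3, so n(H2CO3) = 0.0006792 / 1 = 0.0006792 mol.
[H2CO3] = 0.0006792 / 0.03147 L = 0.0216 M.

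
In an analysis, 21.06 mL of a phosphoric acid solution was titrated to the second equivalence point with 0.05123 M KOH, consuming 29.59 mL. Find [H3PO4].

n(KOH) = 0.05123 x 0.02959 = 0.001516 mol.
At the second equivalence point, 2 mol OH^- react per mol H3PO4, so n(H3PO4) = 0.001516 / 2 = 0.0007579 mol.
[H3PO4] = 0.0007579 / 0.02106 L = 0.0360 M.

0.0360 M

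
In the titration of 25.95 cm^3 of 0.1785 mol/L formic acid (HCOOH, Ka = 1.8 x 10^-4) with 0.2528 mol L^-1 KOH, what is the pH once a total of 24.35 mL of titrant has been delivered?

n(acid) = 0.1785 x 0.02595 = 0.004632 mol; n(KOH) added = 0.2528 x 0.02435 = 0.006156 mol.
Base is in excess by 0.006156 - 0.004632 = 0.001524 mol in a total volume of 0.05030 L.
[OH^-] = 0.001524/0.05030 = 0.03029 M, so pOH = 1.52 and pH = 14.00 - 1.52 = 12.48.

12.48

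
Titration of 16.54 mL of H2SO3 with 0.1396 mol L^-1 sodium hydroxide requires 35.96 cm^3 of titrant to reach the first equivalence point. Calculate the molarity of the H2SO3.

n(NaOH) = 0.1396 x 0.03596 = 0.005020 mol.
At the first equivalence point, 1 mol OH^- react per mol H2SO3, so n(H2SO3) = 0.005020 / 1 = 0.005020 mol.
[H2SO3] = 0.005020 / 0.01654 L = 0.304 M.

0.304 M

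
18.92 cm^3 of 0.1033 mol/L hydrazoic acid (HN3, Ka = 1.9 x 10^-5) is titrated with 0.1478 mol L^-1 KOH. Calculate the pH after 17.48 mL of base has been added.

n(acid) = 0.1033 x 0.01892 = 0.001954 mol; n(KOH) added = 0.1478 x 0.01748 = 0.002584 mol.
Base is in excess by 0.002584 - 0.001954 = 0.0006291 mol in a total volume of 0.03640 L.
[OH^-] = 0.0006291/0.03640 = 0.01728 M, so pOH = 1.76 and pH = 14.00 - 1.76 = 12.24.

12.24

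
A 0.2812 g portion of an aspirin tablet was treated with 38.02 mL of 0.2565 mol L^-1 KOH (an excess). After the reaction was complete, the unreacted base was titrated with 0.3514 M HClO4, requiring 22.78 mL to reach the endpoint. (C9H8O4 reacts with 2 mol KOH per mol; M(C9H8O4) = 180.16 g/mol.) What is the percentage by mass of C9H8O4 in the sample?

56.0%

Total n(KOH) added = 0.2565 x 0.03802 = 0.009752 mol.
n(HClO4) used = 0.3514 x 0.02278 = 0.008005 mol, which equals the excess n(KOH).
So n(KOH) consumed by the sample = 0.009752 - 0.008005 = 0.001747 mol.
n(C9H8O4) = 0.001747 / 2 = 0.0008736 mol.
mass C9H8O4 = 0.0008736 x 180.16 = 0.1574 g, so %C9H8O4 = 0.1574/0.2812 x 100 = 56.0%.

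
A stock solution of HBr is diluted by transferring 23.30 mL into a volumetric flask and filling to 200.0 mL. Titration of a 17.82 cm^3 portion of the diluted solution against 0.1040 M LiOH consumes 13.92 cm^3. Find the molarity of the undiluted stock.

n(LiOH) = 0.1040 x 0.01392 = 0.001448 mol.
n(HBr) in the aliquot = 0.001448 mol.
[diluted HBr] = 0.001448 / 0.01782 = 0.08124 M.
Dilution factor = 200.0/23.30 = 8.584, so [stock] = 0.08124 x 8.584 = 0.697 M.

0.697 M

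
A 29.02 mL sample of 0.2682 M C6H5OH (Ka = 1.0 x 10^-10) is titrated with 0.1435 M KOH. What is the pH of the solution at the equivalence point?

n(C6H5OH) = 0.2682 x 0.02902 = 0.007783 mol; V(KOH) at equivalence = 0.007783/0.1435 = 0.05424 L.
At equivalence all the acid is converted to C6H5O-; total volume = 0.02902 + 0.05424 = 0.08326 L, so [C6H5O-] = 0.007783/0.08326 = 0.09348 M.
Kb = Kw/Ka = 1.0e-14 / 1.0 x 10^-10 = 0.000100.
[OH^-] = sqrt(Kb x [C6H5O-]) = sqrt(0.000100 x 0.09348) = 0.00306 M.
pOH = 2.51, so pH = 14.00 - 2.51 = 11.49.

11.49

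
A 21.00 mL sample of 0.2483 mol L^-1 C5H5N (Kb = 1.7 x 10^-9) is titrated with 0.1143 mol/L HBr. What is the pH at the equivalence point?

3.17

n(C5H5N) = 0.2483 x 0.02100 = 0.005214 mol; V(HBr) at equivalence = 0.005214/0.1143 = 0.04562 L.
At equivalence the base is fully converted to C5H5NH+; total volume = 0.06662 L, so [C5H5NH+] = 0.005214/0.06662 = 0.07827 M.
Ka(C5H5NH+) = Kw/Kb = 1.0e-14 / 1.7 x 10^-9 = 5.88e-6.
[H^+] = sqrt(Ka x [C5H5NH+]) = sqrt(5.88e-6 x 0.07827) = 0.000679 M.
pH = -log(0.000679) = 3.17.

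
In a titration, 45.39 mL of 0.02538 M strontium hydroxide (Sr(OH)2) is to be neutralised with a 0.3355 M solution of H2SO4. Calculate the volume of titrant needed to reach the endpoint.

n(Sr(OH)2) = 0.02538 mol/L x 0.04539 L = 0.001152 mol.
At equivalence n(H2SO4) = n(Sr(OH)2) = 0.001152 mol.
V(H2SO4) = 0.001152 / 0.3355 = 0.003434 L = 3.43 mL.

3.43 mL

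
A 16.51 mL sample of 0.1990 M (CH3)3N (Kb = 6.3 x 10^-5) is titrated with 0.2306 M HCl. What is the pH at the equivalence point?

5.39

n((CH3)3N) = 0.1990 x 0.01651 = 0.003285 mol; V(HCl) at equivalence = 0.003285/0.2306 = 0.01425 L.
At equivalence the base is fully converted to (CH3)3NH+; total volume = 0.03076 L, so [(CH3)3NH+] = 0.003285/0.03076 = 0.1068 M.
Ka((CH3)3NH+) = Kw/Kb = 1.0e-14 / 6.3 x 10^-5 = 1.59e-10.
[H^+] = sqrt(Ka x [(CH3)3NH+]) = sqrt(1.59e-10 x 0.1068) = 4.12e-6 M.
pH = -log(4.12e-6) = 5.39.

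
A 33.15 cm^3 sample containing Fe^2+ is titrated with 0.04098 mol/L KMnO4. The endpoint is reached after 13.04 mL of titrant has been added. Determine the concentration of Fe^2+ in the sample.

n(KMnO4) = 0.04098 x 0.01304 = 0.0005344 mol.
From the balanced equation, 1 mol KMnO4 reacts with 5 mol Fe^2+, so n(Fe^2+) = 0.0005344 x 5/1 = 0.002672 mol.
[Fe^2+] = 0.002672 / 0.03315 L = 0.0806 M.

0.0806 M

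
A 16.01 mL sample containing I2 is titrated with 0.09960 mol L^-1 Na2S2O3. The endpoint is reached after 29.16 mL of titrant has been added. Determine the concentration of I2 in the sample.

n(Na2S2O3) = 0.09960 x 0.02916 = 0.002904 mol.
From the balanced equation, 2 mol Na2S2O3 reacts with 1 mol I2, so n(I2) = 0.002904 x 1/2 = 0.001452 mol.
[I2] = 0.001452 / 0.01601 L = 0.0907 M.

0.0907 M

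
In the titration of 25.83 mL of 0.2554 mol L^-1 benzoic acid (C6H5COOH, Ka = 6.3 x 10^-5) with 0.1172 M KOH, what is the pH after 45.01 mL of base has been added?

Initial n(C6H5COOH) = 0.2554 x 0.02583 = 0.006597 mol.
n(KOH) added = 0.1172 x 0.04501 = 0.005275 mol, converting that many moles of C6H5COOH to C6H5COO-.
Remaining n(C6H5COOH) = 0.001322 mol; n(C6H5COO-) = 0.005275 mol.
By Henderson-Hasselbalch, pH = pKa + log([A^-]/[HA]) = 4.20 + log(0.005275/0.001322) = 4.20 + (+0.60) = 4.80.

4.80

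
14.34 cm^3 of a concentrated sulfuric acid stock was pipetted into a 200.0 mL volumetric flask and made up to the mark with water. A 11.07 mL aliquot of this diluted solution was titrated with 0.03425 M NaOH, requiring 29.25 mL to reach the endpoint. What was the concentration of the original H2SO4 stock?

n(NaOH) = 0.03425 x 0.02925 = 0.001002 mol.
n(H2SO4) in the aliquot = 0.001002 x 1/2 = 0.0005009 mol.
[diluted H2SO4] = 0.0005009 / 0.01107 = 0.04525 M.
Dilution factor = 200.0/14.34 = 13.95, so [stock] = 0.04525 x 13.95 = 0.631 M.

0.631 M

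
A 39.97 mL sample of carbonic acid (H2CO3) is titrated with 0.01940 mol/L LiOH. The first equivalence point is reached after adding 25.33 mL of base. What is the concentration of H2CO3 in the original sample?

0.0123 M

n(LiOH) = 0.01940 x 0.02533 = 0.0004914 mol.
At the first equivalence point, 1 mol OH^- react per mol H2CO3, so n(H2CO3) = 0.0004914 / 1 = 0.0004914 mol.
[H2CO3] = 0.0004914 / 0.03997 L = 0.0123 M.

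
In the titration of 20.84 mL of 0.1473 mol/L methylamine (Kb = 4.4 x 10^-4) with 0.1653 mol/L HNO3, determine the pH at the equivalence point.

5.88

n(CH3NH2) = 0.1473 x 0.02084 = 0.003070 mol; V(HNO3) at equivalence = 0.003070/0.1653 = 0.01857 L.
At equivalence the base is fully converted to CH3NH3+; total volume = 0.03941 L, so [CH3NH3+] = 0.003070/0.03941 = 0.07789 M.
Ka(CH3NH3+) = Kw/Kb = 1.0e-14 / 4.4 x 10^-4 = 2.27e-11.
[H^+] = sqrt(Ka x [CH3NH3+]) = sqrt(2.27e-11 x 0.07789) = 1.33e-6 M.
pH = -log(1.33e-6) = 5.88.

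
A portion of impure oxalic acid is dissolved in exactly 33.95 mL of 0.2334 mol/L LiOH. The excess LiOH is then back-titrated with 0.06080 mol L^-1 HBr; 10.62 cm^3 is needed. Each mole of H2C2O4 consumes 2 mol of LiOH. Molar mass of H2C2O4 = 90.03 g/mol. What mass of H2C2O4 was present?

Total n(LiOH) added = 0.2334 x 0.03395 = 0.007924 mol.
n(HBr) used = 0.06080 x 0.01062 = 0.0006457 mol, which equals the excess n(LiOH).
So n(LiOH) consumed by the sample = 0.007924 - 0.0006457 = 0.007278 mol.
n(H2C2O4) = 0.007278 / 2 = 0.003639 mol.
mass = 0.003639 mol x 90.03 g/mol = 0.328 g.

0.328 g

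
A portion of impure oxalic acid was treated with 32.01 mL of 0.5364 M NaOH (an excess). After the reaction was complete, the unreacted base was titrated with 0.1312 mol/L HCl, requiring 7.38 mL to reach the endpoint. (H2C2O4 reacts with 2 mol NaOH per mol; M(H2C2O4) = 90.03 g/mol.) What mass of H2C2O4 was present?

0.729 g

Total n(NaOH) added = 0.5364 x 0.03201 = 0.01717 mol.
n(HCl) used = 0.1312 x 0.007380 = 0.0009683 mol, which equals the excess n(NaOH).
So n(NaOH) consumed by the sample = 0.01717 - 0.0009683 = 0.01620 mol.
n(H2C2O4) = 0.01620 / 2 = 0.008101 mol.
mass = 0.008101 mol x 90.03 g/mol = 0.729 g.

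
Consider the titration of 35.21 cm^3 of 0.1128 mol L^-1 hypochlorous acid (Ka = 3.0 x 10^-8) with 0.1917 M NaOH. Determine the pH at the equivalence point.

10.19

n(HClO) = 0.1128 x 0.03521 = 0.003972 mol; V(NaOH) at equivalence = 0.003972/0.1917 = 0.02072 L.
At equivalence all the acid is converted to ClO-; total volume = 0.03521 + 0.02072 = 0.05593 L, so [ClO-] = 0.003972/0.05593 = 0.07101 M.
Kb = Kw/Ka = 1.0e-14 / 3.0 x 10^-8 = 3.33e-7.
[OH^-] = sqrt(Kb x [ClO-]) = sqrt(3.33e-7 x 0.07101) = 0.000154 M.
pOH = 3.81, so pH = 14.00 - 3.81 = 10.19.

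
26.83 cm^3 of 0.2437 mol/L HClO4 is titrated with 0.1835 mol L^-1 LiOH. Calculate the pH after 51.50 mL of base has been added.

12.57

n(acid) = 0.2437 x 0.02683 = 0.006538 mol; n(LiOH) added = 0.1835 x 0.05150 = 0.009450 mol.
Base is in excess by 0.009450 - 0.006538 = 0.002912 mol in a total volume of 0.07833 L.
[OH^-] = 0.002912/0.07833 = 0.03717 M, so pOH = 1.43 and pH = 14.00 - 1.43 = 12.57.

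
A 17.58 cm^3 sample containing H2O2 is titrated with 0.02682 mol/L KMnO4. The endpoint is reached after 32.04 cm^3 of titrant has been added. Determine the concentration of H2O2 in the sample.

0.122 M

n(KMnO4) = 0.02682 x 0.03204 = 0.0008593 mol.
From the balanced equation, 2 mol KMnO4 reacts with 5 mol H2O2, so n(H2O2) = 0.0008593 x 5/2 = 0.002148 mol.
[H2O2] = 0.002148 / 0.01758 L = 0.122 M.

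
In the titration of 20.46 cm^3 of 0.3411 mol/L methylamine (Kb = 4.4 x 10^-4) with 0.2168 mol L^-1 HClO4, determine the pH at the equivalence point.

n(CH3NH2) = 0.3411 x 0.02046 = 0.006979 mol; V(HClO4) at equivalence = 0.006979/0.2168 = 0.03219 L.
At equivalence the base is fully converted to CH3NH3+; total volume = 0.05265 L, so [CH3NH3+] = 0.006979/0.05265 = 0.1326 M.
Ka(CH3NH3+) = Kw/Kb = 1.0e-14 / 4.4 x 10^-4 = 2.27e-11.
[H^+] = sqrt(Ka x [CH3NH3+]) = sqrt(2.27e-11 x 0.1326) = 1.74e-6 M.
pH = -log(1.74e-6) = 5.76.

5.76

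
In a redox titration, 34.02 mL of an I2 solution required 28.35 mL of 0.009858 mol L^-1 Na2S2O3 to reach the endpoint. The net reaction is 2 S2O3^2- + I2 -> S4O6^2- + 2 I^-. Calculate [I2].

n(Na2S2O3) = 0.009858 x 0.02835 = 0.0002795 mol.
From the balanced equation, 2 mol Na2S2O3 reacts with 1 mol I2, so n(I2) = 0.0002795 x 1/2 = 0.0001397 mol.
[I2] = 0.0001397 / 0.03402 L = 0.00411 M.

0.00411 M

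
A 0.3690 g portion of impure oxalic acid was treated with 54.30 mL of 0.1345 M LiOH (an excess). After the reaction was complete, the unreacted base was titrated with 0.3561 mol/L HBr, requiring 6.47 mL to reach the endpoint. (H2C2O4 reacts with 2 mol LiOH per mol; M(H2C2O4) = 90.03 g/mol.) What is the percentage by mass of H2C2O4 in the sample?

61.0%

Total n(LiOH) added = 0.1345 x 0.05430 = 0.007303 mol.
n(HBr) used = 0.3561 x 0.006470 = 0.002304 mol, which equals the excess n(LiOH).
So n(LiOH) consumed by the sample = 0.007303 - 0.002304 = 0.004999 mol.
n(H2C2O4) = 0.004999 / 2 = 0.002500 mol.
mass H2C2O4 = 0.002500 x 90.03 = 0.2250 g, so %H2C2O4 = 0.2250/0.3690 x 100 = 61.0%.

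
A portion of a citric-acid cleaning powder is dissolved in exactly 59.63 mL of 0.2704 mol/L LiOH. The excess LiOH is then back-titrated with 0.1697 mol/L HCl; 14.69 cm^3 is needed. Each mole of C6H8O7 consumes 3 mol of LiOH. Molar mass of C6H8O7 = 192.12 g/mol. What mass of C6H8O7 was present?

Total n(LiOH) added = 0.2704 x 0.05963 = 0.01612 mol.
n(HCl) used = 0.1697 x 0.01469 = 0.002493 mol, which equals the excess n(LiOH).
So n(LiOH) consumed by the sample = 0.01612 - 0.002493 = 0.01363 mol.
n(C6H8O7) = 0.01363 / 3 = 0.004544 mol.
mass = 0.004544 mol x 192.12 g/mol = 0.873 g.

0.873 g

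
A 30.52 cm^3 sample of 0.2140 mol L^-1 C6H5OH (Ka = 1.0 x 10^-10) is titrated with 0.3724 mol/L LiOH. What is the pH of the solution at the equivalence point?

11.57

n(C6H5OH) = 0.2140 x 0.03052 = 0.006531 mol; V(LiOH) at equivalence = 0.006531/0.3724 = 0.01754 L.
At equivalence all the acid is converted to C6H5O-; total volume = 0.03052 + 0.01754 = 0.04806 L, so [C6H5O-] = 0.006531/0.04806 = 0.1359 M.
Kb = Kw/Ka = 1.0e-14 / 1.0 x 10^-10 = 0.000100.
[OH^-] = sqrt(Kb x [C6H5O-]) = sqrt(0.000100 x 0.1359) = 0.00369 M.
pOH = 2.43, so pH = 14.00 - 2.43 = 11.57.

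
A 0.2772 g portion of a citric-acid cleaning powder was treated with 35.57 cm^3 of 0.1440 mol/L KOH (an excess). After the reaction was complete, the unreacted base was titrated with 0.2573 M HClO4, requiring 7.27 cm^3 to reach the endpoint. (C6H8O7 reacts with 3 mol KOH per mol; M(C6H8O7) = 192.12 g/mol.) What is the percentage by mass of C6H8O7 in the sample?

75.1%

Total n(KOH) added = 0.1440 x 0.03557 = 0.005122 mol.
n(HClO4) used = 0.2573 x 0.007270 = 0.001871 mol, which equals the excess n(KOH).
So n(KOH) consumed by the sample = 0.005122 - 0.001871 = 0.003252 mol.
n(C6H8O7) = 0.003252 / 3 = 0.001084 mol.
mass C6H8O7 = 0.001084 x 192.12 = 0.2082 g, so %C6H8O7 = 0.2082/0.2772 x 100 = 75.1%.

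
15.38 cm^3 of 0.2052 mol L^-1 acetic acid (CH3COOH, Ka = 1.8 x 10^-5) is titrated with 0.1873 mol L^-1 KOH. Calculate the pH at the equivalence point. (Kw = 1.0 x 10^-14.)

8.87

n(CH3COOH) = 0.2052 x 0.01538 = 0.003156 mol; V(KOH) at equivalence = 0.003156/0.1873 = 0.01685 L.
At equivalence all the acid is converted to CH3COO-; total volume = 0.01538 + 0.01685 = 0.03223 L, so [CH3COO-] = 0.003156/0.03223 = 0.09792 M.
Kb = Kw/Ka = 1.0e-14 / 1.8 x 10^-5 = 5.56e-10.
[OH^-] = sqrt(Kb x [CH3COO-]) = sqrt(5.56e-10 x 0.09792) = 7.38e-6 M.
pOH = 5.13, so pH = 14.00 - 5.13 = 8.87.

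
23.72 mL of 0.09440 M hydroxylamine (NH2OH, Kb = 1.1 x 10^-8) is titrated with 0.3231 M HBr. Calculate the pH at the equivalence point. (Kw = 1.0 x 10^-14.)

n(NH2OH) = 0.09440 x 0.02372 = 0.002239 mol; V(HBr) at equivalence = 0.002239/0.3231 = 0.006930 L.
At equivalence the base is fully converted to NH3OH+; total volume = 0.03065 L, so [NH3OH+] = 0.002239/0.03065 = 0.07306 M.
Ka(NH3OH+) = Kw/Kb = 1.0e-14 / 1.1 x 10^-8 = 9.09e-7.
[H^+] = sqrt(Ka x [NH3OH+]) = sqrt(9.09e-7 x 0.07306) = 0.000258 M.
pH = -log(0.000258) = 3.59.

3.59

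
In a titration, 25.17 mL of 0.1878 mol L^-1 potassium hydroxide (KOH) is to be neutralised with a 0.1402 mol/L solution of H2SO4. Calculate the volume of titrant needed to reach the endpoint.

n(KOH) = 0.1878 mol/L x 0.02517 L = 0.004727 mol.
The neutralisation is 2 KOH : 1 H2SO4, so n(H2SO4) = 0.004727 x 1/2 = 0.002363 mol.
V(H2SO4) = 0.002363 / 0.1402 = 0.01686 L = 16.9 mL.

16.9 mL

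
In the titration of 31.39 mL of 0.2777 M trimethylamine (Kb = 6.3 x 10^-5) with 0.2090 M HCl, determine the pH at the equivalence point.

n((CH3)3N) = 0.2777 x 0.03139 = 0.008717 mol; V(HCl) at equivalence = 0.008717/0.2090 = 0.04171 L.
At equivalence the base is fully converted to (CH3)3NH+; total volume = 0.07310 L, so [(CH3)3NH+] = 0.008717/0.07310 = 0.1193 M.
Ka((CH3)3NH+) = Kw/Kb = 1.0e-14 / 6.3 x 10^-5 = 1.59e-10.
[H^+] = sqrt(Ka x [(CH3)3NH+]) = sqrt(1.59e-10 x 0.1193) = 4.35e-6 M.
pH = -log(4.35e-6) = 5.36.

5.36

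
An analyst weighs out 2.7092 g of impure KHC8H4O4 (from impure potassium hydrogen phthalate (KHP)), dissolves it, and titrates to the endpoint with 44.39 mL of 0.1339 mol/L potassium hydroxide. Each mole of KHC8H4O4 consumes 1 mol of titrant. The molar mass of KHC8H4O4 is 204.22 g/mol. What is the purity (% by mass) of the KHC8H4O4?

44.8%

n(KOH) = 0.1339 x 0.04439 = 0.005944 mol.
n(KHC8H4O4) = 0.005944 / 1 = 0.005944 mol.
mass of KHC8H4O4 = 0.005944 x 204.22 = 1.214 g.
% purity = 1.214 / 2.7092 x 100 = 44.8%.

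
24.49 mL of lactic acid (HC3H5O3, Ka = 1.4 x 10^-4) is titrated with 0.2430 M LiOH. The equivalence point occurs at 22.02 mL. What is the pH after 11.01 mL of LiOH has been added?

3.85

11.01 mL is exactly half the equivalence volume (22.02/2), i.e. the half-equivalence point.
There, n(HA) = n(A^-), so pH = pKa = -log(1.4 x 10^-4) = 3.85.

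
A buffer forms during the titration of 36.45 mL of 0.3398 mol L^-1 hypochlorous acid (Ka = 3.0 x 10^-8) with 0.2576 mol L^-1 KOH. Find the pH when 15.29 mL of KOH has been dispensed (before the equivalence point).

Initial n(HClO) = 0.3398 x 0.03645 = 0.01239 mol.
n(KOH) added = 0.2576 x 0.01529 = 0.003939 mol, converting that many moles of HClO to ClO-.
Remaining n(HClO) = 0.008447 mol; n(ClO-) = 0.003939 mol.
By Henderson-Hasselbalch, pH = pKa + log([A^-]/[HA]) = 7.52 + log(0.003939/0.008447) = 7.52 + (-0.33) = 7.19.

7.19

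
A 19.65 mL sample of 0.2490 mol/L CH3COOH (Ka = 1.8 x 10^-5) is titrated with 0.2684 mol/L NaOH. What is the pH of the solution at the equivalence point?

n(CH3COOH) = 0.2490 x 0.01965 = 0.004893 mol; V(NaOH) at equivalence = 0.004893/0.2684 = 0.01823 L.
At equivalence all the acid is converted to CH3COO-; total volume = 0.01965 + 0.01823 = 0.03788 L, so [CH3COO-] = 0.004893/0.03788 = 0.1292 M.
Kb = Kw/Ka = 1.0e-14 / 1.8 x 10^-5 = 5.56e-10.
[OH^-] = sqrt(Kb x [CH3COO-]) = sqrt(5.56e-10 x 0.1292) = 8.47e-6 M.
pOH = 5.07, so pH = 14.00 - 5.07 = 8.93.

8.93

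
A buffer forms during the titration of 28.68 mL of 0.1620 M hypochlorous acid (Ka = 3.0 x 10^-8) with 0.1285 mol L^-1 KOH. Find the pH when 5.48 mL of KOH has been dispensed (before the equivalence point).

Initial n(HClO) = 0.1620 x 0.02868 = 0.004646 mol.
n(KOH) added = 0.1285 x 0.005480 = 0.0007042 mol, converting that many moles of HClO to ClO-.
Remaining n(HClO) = 0.003942 mol; n(ClO-) = 0.0007042 mol.
By Henderson-Hasselbalch, pH = pKa + log([A^-]/[HA]) = 7.52 + log(0.0007042/0.003942) = 7.52 + (-0.75) = 6.77.

6.77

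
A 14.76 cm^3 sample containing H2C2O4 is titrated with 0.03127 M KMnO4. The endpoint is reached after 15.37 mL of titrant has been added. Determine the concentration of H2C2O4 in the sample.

0.0814 M

n(KMnO4) = 0.03127 x 0.01537 = 0.0004806 mol.
From the balanced equation, 2 mol KMnO4 reacts with 5 mol H2C2O4, so n(H2C2O4) = 0.0004806 x 5/2 = 0.001202 mol.
[H2C2O4] = 0.001202 / 0.01476 L = 0.0814 M.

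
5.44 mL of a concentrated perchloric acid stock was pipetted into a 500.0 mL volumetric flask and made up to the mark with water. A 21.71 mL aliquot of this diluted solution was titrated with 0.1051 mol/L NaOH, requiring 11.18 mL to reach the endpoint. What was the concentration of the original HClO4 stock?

4.97 M

n(NaOH) = 0.1051 x 0.01118 = 0.001175 mol.
n(HClO4) in the aliquot = 0.001175 mol.
[diluted HClO4] = 0.001175 / 0.02171 = 0.05412 M.
Dilution factor = 500.0/5.440 = 91.91, so [stock] = 0.05412 x 91.91 = 4.97 M.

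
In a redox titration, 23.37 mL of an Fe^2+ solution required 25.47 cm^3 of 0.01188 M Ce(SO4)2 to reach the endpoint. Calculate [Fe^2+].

n(Ce(SO4)2) = 0.01188 x 0.02547 = 0.0003026 mol.
From the balanced equation, 1 mol Ce(SO4)2 reacts with 1 mol Fe^2+, so n(Fe^2+) = 0.0003026 x 1/1 = 0.0003026 mol.
[Fe^2+] = 0.0003026 / 0.02337 L = 0.0129 M.

0.0129 M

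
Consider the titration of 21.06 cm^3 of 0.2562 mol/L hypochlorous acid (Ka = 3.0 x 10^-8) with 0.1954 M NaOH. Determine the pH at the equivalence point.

10.28

n(HClO) = 0.2562 x 0.02106 = 0.005396 mol; V(NaOH) at equivalence = 0.005396/0.1954 = 0.02761 L.
At equivalence all the acid is converted to ClO-; total volume = 0.02106 + 0.02761 = 0.04867 L, so [ClO-] = 0.005396/0.04867 = 0.1109 M.
Kb = Kw/Ka = 1.0e-14 / 3.0 x 10^-8 = 3.33e-7.
[OH^-] = sqrt(Kb x [ClO-]) = sqrt(3.33e-7 x 0.1109) = 0.000192 M.
pOH = 3.72, so pH = 14.00 - 3.72 = 10.28.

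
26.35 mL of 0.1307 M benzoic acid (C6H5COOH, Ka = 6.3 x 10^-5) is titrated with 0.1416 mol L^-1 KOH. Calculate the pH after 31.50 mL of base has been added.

12.24

n(acid) = 0.1307 x 0.02635 = 0.003444 mol; n(KOH) added = 0.1416 x 0.03150 = 0.004460 mol.
Base is in excess by 0.004460 - 0.003444 = 0.001016 mol in a total volume of 0.05785 L.
[OH^-] = 0.001016/0.05785 = 0.01757 M, so pOH = 1.76 and pH = 14.00 - 1.76 = 12.24.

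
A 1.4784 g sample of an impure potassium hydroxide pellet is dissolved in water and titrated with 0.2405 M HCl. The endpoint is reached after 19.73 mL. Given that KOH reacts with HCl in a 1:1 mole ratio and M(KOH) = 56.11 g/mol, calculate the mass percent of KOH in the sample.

18.0%

n(HCl) = 0.2405 x 0.01973 = 0.004745 mol.
n(KOH) = 0.004745 / 1 = 0.004745 mol.
mass of KOH = 0.004745 x 56.11 = 0.2662 g.
% purity = 0.2662 / 1.4784 x 100 = 18.0%.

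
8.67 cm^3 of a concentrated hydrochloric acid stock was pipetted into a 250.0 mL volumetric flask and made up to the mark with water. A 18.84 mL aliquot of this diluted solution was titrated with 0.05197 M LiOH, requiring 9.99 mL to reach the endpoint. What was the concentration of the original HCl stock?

0.795 M

n(LiOH) = 0.05197 x 0.009990 = 0.0005192 mol.
n(HCl) in the aliquot = 0.0005192 mol.
[diluted HCl] = 0.0005192 / 0.01884 = 0.02756 M.
Dilution factor = 250.0/8.670 = 28.84, so [stock] = 0.02756 x 28.84 = 0.795 M.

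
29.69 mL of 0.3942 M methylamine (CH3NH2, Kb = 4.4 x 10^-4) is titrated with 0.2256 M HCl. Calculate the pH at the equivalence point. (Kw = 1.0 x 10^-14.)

n(CH3NH2) = 0.3942 x 0.02969 = 0.01170 mol; V(HCl) at equivalence = 0.01170/0.2256 = 0.05188 L.
At equivalence the base is fully converted to CH3NH3+; total volume = 0.08157 L, so [CH3NH3+] = 0.01170/0.08157 = 0.1435 M.
Ka(CH3NH3+) = Kw/Kb = 1.0e-14 / 4.4 x 10^-4 = 2.27e-11.
[H^+] = sqrt(Ka x [CH3NH3+]) = sqrt(2.27e-11 x 0.1435) = 1.81e-6 M.
pH = -log(1.81e-6) = 5.74.

5.74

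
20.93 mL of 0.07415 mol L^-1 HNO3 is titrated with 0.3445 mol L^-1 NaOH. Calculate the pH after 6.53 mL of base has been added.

12.40

n(acid) = 0.07415 x 0.02093 = 0.001552 mol; n(NaOH) added = 0.3445 x 0.006530 = 0.002250 mol.
Base is in excess by 0.002250 - 0.001552 = 0.0006976 mol in a total volume of 0.02746 L.
[OH^-] = 0.0006976/0.02746 = 0.02541 M, so pOH = 1.60 and pH = 14.00 - 1.60 = 12.40.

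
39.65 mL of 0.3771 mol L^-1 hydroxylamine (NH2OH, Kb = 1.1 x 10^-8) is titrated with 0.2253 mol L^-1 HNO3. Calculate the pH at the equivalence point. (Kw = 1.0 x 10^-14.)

n(NH2OH) = 0.3771 x 0.03965 = 0.01495 mol; V(HNO3) at equivalence = 0.01495/0.2253 = 0.06636 L.
At equivalence the base is fully converted to NH3OH+; total volume = 0.1060 L, so [NH3OH+] = 0.01495/0.1060 = 0.1410 M.
Ka(NH3OH+) = Kw/Kb = 1.0e-14 / 1.1 x 10^-8 = 9.09e-7.
[H^+] = sqrt(Ka x [NH3OH+]) = sqrt(9.09e-7 x 0.1410) = 0.000358 M.
pH = -log(0.000358) = 3.45.

3.45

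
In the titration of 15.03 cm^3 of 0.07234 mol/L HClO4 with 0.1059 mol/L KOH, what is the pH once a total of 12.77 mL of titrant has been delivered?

11.98

n(acid) = 0.07234 x 0.01503 = 0.001087 mol; n(KOH) added = 0.1059 x 0.01277 = 0.001352 mol.
Base is in excess by 0.001352 - 0.001087 = 0.0002651 mol in a total volume of 0.02780 L.
[OH^-] = 0.0002651/0.02780 = 0.009535 M, so pOH = 2.02 and pH = 14.00 - 2.02 = 11.98.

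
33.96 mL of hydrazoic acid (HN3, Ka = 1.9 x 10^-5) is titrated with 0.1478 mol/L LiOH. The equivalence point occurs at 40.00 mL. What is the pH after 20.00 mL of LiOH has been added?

4.72

20.00 mL is exactly half the equivalence volume (40.00/2), i.e. the half-equivalence point.
There, n(HA) = n(A^-), so pH = pKa = -log(1.9 x 10^-5) = 4.72.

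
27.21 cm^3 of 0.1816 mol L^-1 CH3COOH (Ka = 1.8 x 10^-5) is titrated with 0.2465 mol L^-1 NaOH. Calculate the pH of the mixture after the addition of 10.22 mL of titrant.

4.76

Initial n(CH3COOH) = 0.1816 x 0.02721 = 0.004941 mol.
n(NaOH) added = 0.2465 x 0.01022 = 0.002519 mol, converting that many moles of CH3COOH to CH3COO-.
Remaining n(CH3COOH) = 0.002422 mol; n(CH3COO-) = 0.002519 mol.
By Henderson-Hasselbalch, pH = pKa + log([A^-]/[HA]) = 4.74 + log(0.002519/0.002422) = 4.74 + (+0.02) = 4.76.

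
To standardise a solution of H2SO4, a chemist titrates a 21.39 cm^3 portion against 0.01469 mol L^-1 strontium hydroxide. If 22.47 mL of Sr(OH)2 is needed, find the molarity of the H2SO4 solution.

n(Sr(OH)2) delivered = 0.01469 x 0.02247 = 0.0003301 mol.
For a 1:1 reaction, n(H2SO4) = 0.0003301 mol.
[H2SO4] = 0.0003301 mol / 0.02139 L = 0.0154 M.

0.0154 M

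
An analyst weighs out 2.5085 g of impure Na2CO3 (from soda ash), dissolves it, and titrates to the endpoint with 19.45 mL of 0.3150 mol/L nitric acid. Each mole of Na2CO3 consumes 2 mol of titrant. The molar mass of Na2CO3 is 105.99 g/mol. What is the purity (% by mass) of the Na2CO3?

n(HNO3) = 0.3150 x 0.01945 = 0.006127 mol.
n(Na2CO3) = 0.006127 / 2 = 0.003063 mol.
mass of Na2CO3 = 0.003063 x 105.99 = 0.3247 g.
% purity = 0.3247 / 2.5085 x 100 = 12.9%.

12.9%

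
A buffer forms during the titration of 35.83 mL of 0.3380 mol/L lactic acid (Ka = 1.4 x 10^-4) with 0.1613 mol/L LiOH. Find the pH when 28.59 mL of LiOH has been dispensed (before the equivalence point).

Initial n(HC3H5O3) = 0.3380 x 0.03583 = 0.01211 mol.
n(LiOH) added = 0.1613 x 0.02859 = 0.004612 mol, converting that many moles of HC3H5O3 to C3H5O3-.
Remaining n(HC3H5O3) = 0.007499 mol; n(C3H5O3-) = 0.004612 mol.
By Henderson-Hasselbalch, pH = pKa + log([A^-]/[HA]) = 3.85 + log(0.004612/0.007499) = 3.85 + (-0.21) = 3.64.

3.64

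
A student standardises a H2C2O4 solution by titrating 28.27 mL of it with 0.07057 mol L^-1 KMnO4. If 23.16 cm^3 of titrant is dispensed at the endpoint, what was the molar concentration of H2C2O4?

n(KMnO4) = 0.07057 x 0.02316 = 0.001634 mol.
From the balanced equation, 2 mol KMnO4 reacts with 5 mol H2C2O4, so n(H2C2O4) = 0.001634 x 5/2 = 0.004086 mol.
[H2C2O4] = 0.004086 / 0.02827 L = 0.145 M.

0.145 M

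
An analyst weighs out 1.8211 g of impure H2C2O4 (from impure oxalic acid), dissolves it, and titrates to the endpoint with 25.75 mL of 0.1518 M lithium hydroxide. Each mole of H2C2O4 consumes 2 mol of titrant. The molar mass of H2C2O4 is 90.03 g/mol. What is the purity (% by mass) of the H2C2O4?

9.66%

n(LiOH) = 0.1518 x 0.02575 = 0.003909 mol.
n(H2C2O4) = 0.003909 / 2 = 0.001954 mol.
mass of H2C2O4 = 0.001954 x 90.03 = 0.1760 g.
% purity = 0.1760 / 1.8211 x 100 = 9.66%.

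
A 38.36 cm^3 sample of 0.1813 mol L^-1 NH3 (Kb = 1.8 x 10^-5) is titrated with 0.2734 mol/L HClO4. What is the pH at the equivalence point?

n(NH3) = 0.1813 x 0.03836 = 0.006955 mol; V(HClO4) at equivalence = 0.006955/0.2734 = 0.02544 L.
At equivalence the base is fully converted to NH4+; total volume = 0.06380 L, so [NH4+] = 0.006955/0.06380 = 0.1090 M.
Ka(NH4+) = Kw/Kb = 1.0e-14 / 1.8 x 10^-5 = 5.56e-10.
[H^+] = sqrt(Ka x [NH4+]) = sqrt(5.56e-10 x 0.1090) = 7.78e-6 M.
pH = -log(7.78e-6) = 5.11.

5.11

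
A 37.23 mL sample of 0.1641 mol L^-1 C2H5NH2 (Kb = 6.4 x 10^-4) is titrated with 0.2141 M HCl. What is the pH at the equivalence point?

n(C2H5NH2) = 0.1641 x 0.03723 = 0.006109 mol; V(HCl) at equivalence = 0.006109/0.2141 = 0.02854 L.
At equivalence the base is fully converted to C2H5NH3+; total volume = 0.06577 L, so [C2H5NH3+] = 0.006109/0.06577 = 0.09290 M.
Ka(C2H5NH3+) = Kw/Kb = 1.0e-14 / 6.4 x 10^-4 = 1.56e-11.
[H^+] = sqrt(Ka x [C2H5NH3+]) = sqrt(1.56e-11 x 0.09290) = 1.20e-6 M.
pH = -log(1.20e-6) = 5.92.

5.92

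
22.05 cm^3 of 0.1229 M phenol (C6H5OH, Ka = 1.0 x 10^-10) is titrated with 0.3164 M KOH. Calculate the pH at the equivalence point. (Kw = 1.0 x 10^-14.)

n(C6H5OH) = 0.1229 x 0.02205 = 0.002710 mol; V(KOH) at equivalence = 0.002710/0.3164 = 0.008565 L.
At equivalence all the acid is converted to C6H5O-; total volume = 0.02205 + 0.008565 = 0.03061 L, so [C6H5O-] = 0.002710/0.03061 = 0.08852 M.
Kb = Kw/Ka = 1.0e-14 / 1.0 x 10^-10 = 0.000100.
[OH^-] = sqrt(Kb x [C6H5O-]) = sqrt(0.000100 x 0.08852) = 0.00298 M.
pOH = 2.53, so pH = 14.00 - 2.53 = 11.47.

11.47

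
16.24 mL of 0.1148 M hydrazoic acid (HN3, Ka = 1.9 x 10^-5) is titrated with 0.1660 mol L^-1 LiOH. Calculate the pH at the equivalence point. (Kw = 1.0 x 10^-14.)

n(HN3) = 0.1148 x 0.01624 = 0.001864 mol; V(LiOH) at equivalence = 0.001864/0.1660 = 0.01123 L.
At equivalence all the acid is converted to N3-; total volume = 0.01624 + 0.01123 = 0.02747 L, so [N3-] = 0.001864/0.02747 = 0.06787 M.
Kb = Kw/Ka = 1.0e-14 / 1.9 x 10^-5 = 5.26e-10.
[OH^-] = sqrt(Kb x [N3-]) = sqrt(5.26e-10 x 0.06787) = 5.98e-6 M.
pOH = 5.22, so pH = 14.00 - 5.22 = 8.78.

8.78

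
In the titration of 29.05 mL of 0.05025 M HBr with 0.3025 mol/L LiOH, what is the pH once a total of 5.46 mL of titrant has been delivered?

11.75

n(acid) = 0.05025 x 0.02905 = 0.001460 mol; n(LiOH) added = 0.3025 x 0.005460 = 0.001652 mol.
Base is in excess by 0.001652 - 0.001460 = 0.0001919 mol in a total volume of 0.03451 L.
[OH^-] = 0.0001919/0.03451 = 0.005560 M, so pOH = 2.25 and pH = 14.00 - 2.25 = 11.75.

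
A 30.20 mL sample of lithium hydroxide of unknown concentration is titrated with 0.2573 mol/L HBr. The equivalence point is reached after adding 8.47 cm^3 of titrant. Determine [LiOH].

0.0722 M

n(HBr) delivered = 0.2573 x 0.008470 = 0.002179 mol.
For a 1:1 reaction, n(LiOH) = 0.002179 mol.
[LiOH] = 0.002179 mol / 0.03020 L = 0.0722 M.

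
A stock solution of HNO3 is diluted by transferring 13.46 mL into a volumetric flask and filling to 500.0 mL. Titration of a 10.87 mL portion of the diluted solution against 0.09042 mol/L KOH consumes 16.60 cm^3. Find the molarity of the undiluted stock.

n(KOH) = 0.09042 x 0.01660 = 0.001501 mol.
n(HNO3) in the aliquot = 0.001501 mol.
[diluted HNO3] = 0.001501 / 0.01087 = 0.1381 M.
Dilution factor = 500.0/13.46 = 37.15, so [stock] = 0.1381 x 37.15 = 5.13 M.

5.13 M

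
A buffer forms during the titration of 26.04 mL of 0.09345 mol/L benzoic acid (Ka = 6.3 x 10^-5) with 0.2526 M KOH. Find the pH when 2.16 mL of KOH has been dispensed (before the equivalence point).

3.66

Initial n(C6H5COOH) = 0.09345 x 0.02604 = 0.002433 mol.
n(KOH) added = 0.2526 x 0.002160 = 0.0005456 mol, converting that many moles of C6H5COOH to C6H5COO-.
Remaining n(C6H5COOH) = 0.001888 mol; n(C6H5COO-) = 0.0005456 mol.
By Henderson-Hasselbalch, pH = pKa + log([A^-]/[HA]) = 4.20 + log(0.0005456/0.001888) = 4.20 + (-0.54) = 3.66.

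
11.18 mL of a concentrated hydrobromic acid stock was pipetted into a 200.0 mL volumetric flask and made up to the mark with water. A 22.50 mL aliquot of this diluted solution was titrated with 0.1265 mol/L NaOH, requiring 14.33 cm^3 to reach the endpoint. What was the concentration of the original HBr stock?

1.44 M

n(NaOH) = 0.1265 x 0.01433 = 0.001813 mol.
n(HBr) in the aliquot = 0.001813 mol.
[diluted HBr] = 0.001813 / 0.02250 = 0.08057 M.
Dilution factor = 200.0/11.18 = 17.89, so [stock] = 0.08057 x 17.89 = 1.44 M.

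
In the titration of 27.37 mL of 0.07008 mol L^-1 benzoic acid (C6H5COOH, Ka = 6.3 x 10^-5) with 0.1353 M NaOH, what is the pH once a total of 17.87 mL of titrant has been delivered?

n(acid) = 0.07008 x 0.02737 = 0.001918 mol; n(NaOH) added = 0.1353 x 0.01787 = 0.002418 mol.
Base is in excess by 0.002418 - 0.001918 = 0.0004997 mol in a total volume of 0.04524 L.
[OH^-] = 0.0004997/0.04524 = 0.01105 M, so pOH = 1.96 and pH = 14.00 - 1.96 = 12.04.

12.04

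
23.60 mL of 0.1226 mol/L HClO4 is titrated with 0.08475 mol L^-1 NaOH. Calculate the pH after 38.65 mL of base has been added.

n(acid) = 0.1226 x 0.02360 = 0.002893 mol; n(NaOH) added = 0.08475 x 0.03865 = 0.003276 mol.
Base is in excess by 0.003276 - 0.002893 = 0.0003822 mol in a total volume of 0.06225 L.
[OH^-] = 0.0003822/0.06225 = 0.006140 M, so pOH = 2.21 and pH = 14.00 - 2.21 = 11.79.

11.79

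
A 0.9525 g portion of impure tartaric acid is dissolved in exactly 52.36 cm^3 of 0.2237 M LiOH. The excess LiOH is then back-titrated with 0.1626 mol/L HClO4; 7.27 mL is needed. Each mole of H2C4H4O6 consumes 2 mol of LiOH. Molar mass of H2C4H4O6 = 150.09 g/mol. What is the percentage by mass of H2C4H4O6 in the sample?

83.0%

Total n(LiOH) added = 0.2237 x 0.05236 = 0.01171 mol.
n(HClO4) used = 0.1626 x 0.007270 = 0.001182 mol, which equals the excess n(LiOH).
So n(LiOH) consumed by the sample = 0.01171 - 0.001182 = 0.01053 mol.
n(H2C4H4O6) = 0.01053 / 2 = 0.005265 mol.
mass H2C4H4O6 = 0.005265 x 150.09 = 0.7903 g, so %H2C4H4O6 = 0.7903/0.9525 x 100 = 83.0%.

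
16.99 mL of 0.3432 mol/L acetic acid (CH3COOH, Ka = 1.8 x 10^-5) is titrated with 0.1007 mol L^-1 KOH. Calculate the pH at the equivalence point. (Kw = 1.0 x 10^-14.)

8.82

n(CH3COOH) = 0.3432 x 0.01699 = 0.005831 mol; V(KOH) at equivalence = 0.005831/0.1007 = 0.05790 L.
At equivalence all the acid is converted to CH3COO-; total volume = 0.01699 + 0.05790 = 0.07489 L, so [CH3COO-] = 0.005831/0.07489 = 0.07786 M.
Kb = Kw/Ka = 1.0e-14 / 1.8 x 10^-5 = 5.56e-10.
[OH^-] = sqrt(Kb x [CH3COO-]) = sqrt(5.56e-10 x 0.07786) = 6.58e-6 M.
pOH = 5.18, so pH = 14.00 - 5.18 = 8.82.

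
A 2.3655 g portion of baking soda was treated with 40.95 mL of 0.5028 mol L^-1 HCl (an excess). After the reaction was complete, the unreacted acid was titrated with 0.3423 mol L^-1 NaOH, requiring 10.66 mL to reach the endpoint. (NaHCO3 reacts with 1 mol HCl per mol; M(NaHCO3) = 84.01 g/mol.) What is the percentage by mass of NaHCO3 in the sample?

60.2%

Total n(HCl) added = 0.5028 x 0.04095 = 0.02059 mol.
n(NaOH) used = 0.3423 x 0.01066 = 0.003649 mol, which equals the excess n(HCl).
So n(HCl) consumed by the sample = 0.02059 - 0.003649 = 0.01694 mol.
n(NaHCO3) = 0.01694 / 1 = 0.01694 mol.
mass NaHCO3 = 0.01694 x 84.01 = 1.423 g, so %NaHCO3 = 1.423/2.3655 x 100 = 60.2%.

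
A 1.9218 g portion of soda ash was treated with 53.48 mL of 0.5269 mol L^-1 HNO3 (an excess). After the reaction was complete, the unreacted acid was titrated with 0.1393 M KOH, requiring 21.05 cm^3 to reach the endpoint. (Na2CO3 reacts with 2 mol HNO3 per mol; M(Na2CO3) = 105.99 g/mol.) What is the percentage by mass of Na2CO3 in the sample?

69.6%

Total n(HNO3) added = 0.5269 x 0.05348 = 0.02818 mol.
n(KOH) used = 0.1393 x 0.02105 = 0.002932 mol, which equals the excess n(HNO3).
So n(HNO3) consumed by the sample = 0.02818 - 0.002932 = 0.02525 mol.
n(Na2CO3) = 0.02525 / 2 = 0.01262 mol.
mass Na2CO3 = 0.01262 x 105.99 = 1.338 g, so %Na2CO3 = 1.338/1.9218 x 100 = 69.6%.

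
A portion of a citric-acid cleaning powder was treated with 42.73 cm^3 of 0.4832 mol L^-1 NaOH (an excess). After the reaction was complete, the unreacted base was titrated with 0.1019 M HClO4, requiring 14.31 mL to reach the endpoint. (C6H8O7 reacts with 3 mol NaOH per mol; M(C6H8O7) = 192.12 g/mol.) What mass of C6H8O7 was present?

Total n(NaOH) added = 0.4832 x 0.04273 = 0.02065 mol.
n(HClO4) used = 0.1019 x 0.01431 = 0.001458 mol, which equals the excess n(NaOH).
So n(NaOH) consumed by the sample = 0.02065 - 0.001458 = 0.01919 mol.
n(C6H8O7) = 0.01919 / 3 = 0.006396 mol.
mass = 0.006396 mol x 192.12 g/mol = 1.23 g.

1.23 g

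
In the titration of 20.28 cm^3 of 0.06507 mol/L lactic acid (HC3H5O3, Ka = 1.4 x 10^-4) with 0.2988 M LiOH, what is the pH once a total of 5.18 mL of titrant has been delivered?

n(acid) = 0.06507 x 0.02028 = 0.001320 mol; n(LiOH) added = 0.2988 x 0.005180 = 0.001548 mol.
Base is in excess by 0.001548 - 0.001320 = 0.0002282 mol in a total volume of 0.02546 L.
[OH^-] = 0.0002282/0.02546 = 0.008962 M, so pOH = 2.05 and pH = 14.00 - 2.05 = 11.95.

11.95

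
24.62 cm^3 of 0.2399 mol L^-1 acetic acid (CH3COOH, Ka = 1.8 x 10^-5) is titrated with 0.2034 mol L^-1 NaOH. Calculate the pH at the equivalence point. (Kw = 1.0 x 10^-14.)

n(CH3COOH) = 0.2399 x 0.02462 = 0.005906 mol; V(NaOH) at equivalence = 0.005906/0.2034 = 0.02904 L.
At equivalence all the acid is converted to CH3COO-; total volume = 0.02462 + 0.02904 = 0.05366 L, so [CH3COO-] = 0.005906/0.05366 = 0.1101 M.
Kb = Kw/Ka = 1.0e-14 / 1.8 x 10^-5 = 5.56e-10.
[OH^-] = sqrt(Kb x [CH3COO-]) = sqrt(5.56e-10 x 0.1101) = 7.82e-6 M.
pOH = 5.11, so pH = 14.00 - 5.11 = 8.89.

8.89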